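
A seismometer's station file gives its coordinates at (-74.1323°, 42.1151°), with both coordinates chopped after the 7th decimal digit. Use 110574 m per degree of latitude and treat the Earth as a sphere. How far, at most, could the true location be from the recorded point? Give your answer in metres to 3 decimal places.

0.011 metres

Truncating at 7 decimal places can drop up to a full unit in the last place, so each coordinate may be off by as much as 1e-07°.
N–S: 1e-07° × 110574 m/° = 0.0110574 m.
Longitude error → 1e-07 × 110574 × cos 74.1323° = 1e-07 × 110574 × 0.2734 ≈ 0.00302328 m.
Worst case both components are at the extreme and orthogonal: √(0.0110574² + 0.00302328²) ≈ 0.0114633 m.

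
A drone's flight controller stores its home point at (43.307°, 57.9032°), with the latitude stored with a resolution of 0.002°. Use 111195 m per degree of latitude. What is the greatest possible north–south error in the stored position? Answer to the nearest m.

With a 0.002° grid the true value lies within half a step, ±0.002°/2 = ±0.001°, of the stored one.
So the N–S error is at most 0.001 × 111195 = 111.195 m.

111 m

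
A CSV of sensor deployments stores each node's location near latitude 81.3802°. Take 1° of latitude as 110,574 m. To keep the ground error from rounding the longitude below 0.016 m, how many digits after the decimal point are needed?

At 81.3802° one degree of longitude covers 110574 × cos 81.3802° ≈ 110574 × 0.1499 ≈ 16572.5 m.
With N decimal places the half-ulp bound is 0.5·10⁻ᴺ°, or 0.5·10⁻ᴺ × 16572.5 m on the ground.
Need 0.5 × 16572.5 × 10⁻ᴺ ≤ 0.016 → 10⁻ᴺ ≤ 1.931e-06, so N ≥ 5.71.
At 5 places the error can reach 0.0829 m, but 6 places keeps it to 0.00829 m.

6 decimal places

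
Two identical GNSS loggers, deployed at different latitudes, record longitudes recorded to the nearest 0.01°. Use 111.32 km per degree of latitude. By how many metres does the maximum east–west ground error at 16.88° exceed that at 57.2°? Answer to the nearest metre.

231 metres

Rounding to 2 decimal places leaves the longitude within ±0.005° of the true value.
Error at 16.88° = 0.005° × 111320 × cos 16.88° ≈ 556.6 × 0.9569 = 532.62 m.
At 57.2°: 0.005° × 111320 × cos 57.2° = 0.005 × 111320 × 0.5417 ≈ 301.51 m.
So the lower-latitude error exceeds the higher by 532.62 − 301.51 = 231.1 m.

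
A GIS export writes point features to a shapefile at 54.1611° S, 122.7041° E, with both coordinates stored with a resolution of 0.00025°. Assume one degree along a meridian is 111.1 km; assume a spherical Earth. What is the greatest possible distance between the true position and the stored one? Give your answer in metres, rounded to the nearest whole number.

16 metres

With a 0.00025° grid the true value lies within half a step, ±0.00025°/2 = ±0.000125°, of the stored one.
Latitude error → 0.000125 × 111100 = 13.8875 m along the meridian.
Longitude error → 0.000125 × 111100 × cos 54.1611° = 0.000125 × 111100 × 0.5855 ≈ 8.13125 m.
Combining orthogonally: (13.8875² + 8.13125²)^½ ≈ 16.0928 m.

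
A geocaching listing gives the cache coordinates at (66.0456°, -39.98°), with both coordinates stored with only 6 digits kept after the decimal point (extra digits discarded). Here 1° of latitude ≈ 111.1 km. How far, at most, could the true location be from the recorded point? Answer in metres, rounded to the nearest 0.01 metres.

Truncating at 6 decimal places can drop up to a full unit in the last place, so each coordinate may be off by as much as 1e-06°.
Latitude error → 1e-06 × 111100 = 0.1111 m along the meridian.
E–W at 66.0456°: 1e-06° × 111100 × cos 66.0456° = 1e-06 × 111100 × 0.4060 ≈ 0.0451076 m.
Worst case both components are at the extreme and orthogonal: √(0.1111² + 0.0451076²) ≈ 0.119908 m.

0.12 metres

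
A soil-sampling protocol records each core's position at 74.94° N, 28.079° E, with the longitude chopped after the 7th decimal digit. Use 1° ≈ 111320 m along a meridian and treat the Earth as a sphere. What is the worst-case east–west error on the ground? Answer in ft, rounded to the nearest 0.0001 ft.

Truncating at 7 decimal places can drop up to a full unit in the last place, so the longitude may be off by as much as 1e-07°.
Parallels shrink by cos φ, so at 74.94° a degree of longitude is 111320 × 0.2598 ≈ 28924.3 m.
So at most 1e-07° × 28924.3 ≈ 0.00289243 m east–west.
In feet: 0.00289243 m ÷ 0.3048 ≈ 0.0094896 ft.

0.0095 ft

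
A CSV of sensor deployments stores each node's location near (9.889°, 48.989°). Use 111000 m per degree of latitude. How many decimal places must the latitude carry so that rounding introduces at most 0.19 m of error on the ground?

One degree of latitude covers 111000 m.
With N decimal places the half-ulp bound is 0.5·10⁻ᴺ°, or 0.5·10⁻ᴺ × 111000 m on the ground.
Setting 55500 × 10⁻ᴺ ≤ 0.19 gives 10ᴺ ≥ 2.921e+05, i.e. N ≥ 5.47.
So 6 decimal places suffice (0.0555 m); 5 would allow up to 0.555 m.

6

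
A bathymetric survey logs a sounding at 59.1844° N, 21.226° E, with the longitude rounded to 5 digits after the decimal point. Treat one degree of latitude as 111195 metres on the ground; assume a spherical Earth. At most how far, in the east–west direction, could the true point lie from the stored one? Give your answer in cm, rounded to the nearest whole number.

28 cm

Rounding to 5 decimal places leaves the longitude within ±5e-06° of the true value.
Parallels shrink by cos φ, so at 59.1844° a degree of longitude is 111195 × 0.5123 ≈ 56962.6 m.
So at most 5e-06° × 56962.6 ≈ 0.284813 m east–west.
That is 0.284813 m = 28.481 cm.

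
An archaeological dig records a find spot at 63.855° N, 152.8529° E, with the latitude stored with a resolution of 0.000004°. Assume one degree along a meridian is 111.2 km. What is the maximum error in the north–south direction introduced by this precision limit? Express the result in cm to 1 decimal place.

22.2 cm

With a 0.000004° grid the true value lies within half a step, ±0.000004°/2 = ±2e-06°, of the stored one.
So the N–S error is at most 2e-06 × 111200 = 0.2224 m.
That is 0.2224 m = 22.24 cm.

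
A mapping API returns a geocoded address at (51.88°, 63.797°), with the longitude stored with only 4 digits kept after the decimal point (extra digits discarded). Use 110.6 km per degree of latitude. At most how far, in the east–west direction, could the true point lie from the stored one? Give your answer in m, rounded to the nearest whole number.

Truncating at 4 decimal places can drop up to a full unit in the last place, so the longitude may be off by as much as 0.0001°.
At latitude 51.88° a degree of longitude spans 110600 m × cos 51.88° = 110600 × 0.6173 ≈ 68274.5 m.
So at most 0.0001° × 68274.5 ≈ 6.82745 m east–west.

7 m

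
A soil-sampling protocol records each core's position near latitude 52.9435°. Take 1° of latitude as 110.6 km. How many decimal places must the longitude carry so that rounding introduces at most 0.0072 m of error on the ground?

At 52.9435° one degree of longitude covers 110600 × cos 52.9435° ≈ 110600 × 0.6026 ≈ 66647.8 m.
Rounding to N decimal places gives at most 0.5 × 10⁻ᴺ degrees of error, i.e. 0.5 × 10⁻ᴺ × 66647.8 m.
Setting 33323.9 × 10⁻ᴺ ≤ 0.0072 gives 10ᴺ ≥ 4.628e+06, i.e. N ≥ 6.67.
At 6 places the error can reach 0.0333 m, but 7 places keeps it to 0.00333 m.

7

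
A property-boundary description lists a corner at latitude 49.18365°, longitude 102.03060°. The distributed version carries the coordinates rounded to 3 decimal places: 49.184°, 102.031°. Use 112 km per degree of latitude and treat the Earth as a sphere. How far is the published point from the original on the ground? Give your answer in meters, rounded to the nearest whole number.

The latitude changed by -0.00035° and the longitude by -0.00040°.
N–S: -0.00035° × 112000 m/° = -39.2 m.
E–W at 49.184°: -0.00040° × 112000 × cos 49.184° = -0.00040 × 112000 × 0.6536 ≈ -29.2827 m.
Distance: √(39.2² + 29.2827²) ≈ 48.9297 m.

49 meters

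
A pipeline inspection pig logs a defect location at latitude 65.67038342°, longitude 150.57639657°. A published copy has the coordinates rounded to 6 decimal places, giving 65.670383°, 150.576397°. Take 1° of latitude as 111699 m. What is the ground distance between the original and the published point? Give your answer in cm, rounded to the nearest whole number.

The latitude changed by +0.00000042° and the longitude by -0.00000043°.
N–S: 0.00000042° × 111699 m/° = 0.0469136 m.
E–W at 65.6704°: -0.00000043° × 111699 × cos 65.6704° = -0.00000043 × 111699 × 0.4120 ≈ -0.0197879 m.
Distance: √(0.0469136² + 0.0197879²) ≈ 0.0509161 m.
That is 0.0509161 m = 5.0916 cm.

5 cm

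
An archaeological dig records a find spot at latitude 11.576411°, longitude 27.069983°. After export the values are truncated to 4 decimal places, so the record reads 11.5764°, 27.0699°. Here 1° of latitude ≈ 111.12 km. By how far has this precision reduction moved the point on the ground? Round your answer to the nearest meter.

Δlat = 11.576411 − 11.5764 = +0.000011°; Δlon = 27.069983 − 27.0699 = +0.000083°.
North–south shift: 0.000011 × 111120 = 1.22232 m.
E–W at 11.5764°: 0.000083° × 111120 × cos 11.5764° = 0.000083 × 111120 × 0.9797 ≈ 9.03535 m.
Distance: √(1.22232² + 9.03535²) ≈ 9.11765 m.

9 meters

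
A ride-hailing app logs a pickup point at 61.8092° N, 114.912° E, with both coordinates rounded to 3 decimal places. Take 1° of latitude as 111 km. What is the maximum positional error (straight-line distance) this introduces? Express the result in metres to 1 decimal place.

61.4 metres

Rounding to 3 decimal places leaves each coordinate within ±0.0005° of the true value.
Latitude error → 0.0005 × 111000 = 55.5 m along the meridian.
E–W at 61.8092°: 0.0005° × 111000 × cos 61.8092° = 0.0005 × 111000 × 0.4724 ≈ 26.2187 m.
Worst case both components are at the extreme and orthogonal: √(55.5² + 26.2187²) ≈ 61.3814 m.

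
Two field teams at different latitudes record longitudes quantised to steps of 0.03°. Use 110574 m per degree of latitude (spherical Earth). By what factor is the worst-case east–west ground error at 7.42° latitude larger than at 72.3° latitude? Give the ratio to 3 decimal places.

With a 0.03° grid the true value lies within half a step, ±0.03°/2 = ±0.015°, of the stored one.
Error at 7.42° = 0.015° × 110574 × cos 7.42° ≈ 1658.6 × 0.9916 = 1644.7 m.
At 72.3°: 0.015° × 110574 × cos 72.3° = 0.015 × 110574 × 0.3040 ≈ 504.27 m.
The ratio reduces to cos 7.42° / cos 72.3° = 0.9916/0.3040 ≈ 3.2616.

3.262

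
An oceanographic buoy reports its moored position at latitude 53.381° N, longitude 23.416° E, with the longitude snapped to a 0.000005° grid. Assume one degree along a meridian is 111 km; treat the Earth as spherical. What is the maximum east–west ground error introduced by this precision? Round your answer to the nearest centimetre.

With a 0.000005° grid the true value lies within half a step, ±0.000005°/2 = ±2.5e-06°, of the stored one.
One degree of longitude at 53.381° is 111000 × cos 53.381° ≈ 111000 × 0.5965 = 66210.5 m.
So at most 2.5e-06° × 66210.5 ≈ 0.165526 m east–west.
That is 0.165526 m = 16.553 cm.

17 centimetres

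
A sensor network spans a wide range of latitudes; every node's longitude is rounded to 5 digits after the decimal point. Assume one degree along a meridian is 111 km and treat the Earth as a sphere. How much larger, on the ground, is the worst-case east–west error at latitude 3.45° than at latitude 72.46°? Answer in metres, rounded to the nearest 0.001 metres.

Rounding to 5 decimal places leaves the longitude within ±5e-06° of the true value.
Error at 3.45° = 5e-06° × 111000 × cos 3.45° ≈ 0.555 × 0.9982 = 0.55399 m.
At 72.46°: 5e-06° × 111000 × cos 72.46° = 5e-06 × 111000 × 0.3014 ≈ 0.16726 m.
Difference: 0.55399 − 0.16726 = 0.38673 m.

0.387 metres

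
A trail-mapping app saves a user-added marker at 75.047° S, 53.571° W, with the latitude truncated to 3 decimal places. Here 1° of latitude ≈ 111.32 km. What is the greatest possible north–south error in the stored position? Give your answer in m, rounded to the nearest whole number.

Truncating at 3 decimal places can drop up to a full unit in the last place, so the latitude may be off by as much as 0.001°.
So the N–S error is at most 0.001 × 111320 = 111.32 m.

111 m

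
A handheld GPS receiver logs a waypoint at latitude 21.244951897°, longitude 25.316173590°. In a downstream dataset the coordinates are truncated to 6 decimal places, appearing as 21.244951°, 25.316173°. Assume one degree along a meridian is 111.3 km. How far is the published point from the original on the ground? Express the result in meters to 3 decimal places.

The latitude changed by +0.000000897° and the longitude by +0.000000590°.
North–south shift: 0.000000897 × 111300 = 0.0998361 m.
E–W at 21.245°: 0.000000590° × 111300 × cos 21.245° = 0.000000590 × 111300 × 0.9320 ≈ 0.0612043 m.
Combined displacement = (0.0998361² + 0.0612043²)^½ ≈ 0.117103 m.

0.117 meters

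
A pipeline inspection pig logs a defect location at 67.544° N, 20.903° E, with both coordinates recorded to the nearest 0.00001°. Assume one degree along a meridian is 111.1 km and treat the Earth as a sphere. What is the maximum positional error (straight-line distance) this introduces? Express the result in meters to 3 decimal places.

0.595 meters

Rounding to 5 decimal places leaves each coordinate within ±5e-06° of the true value.
Latitude error → 5e-06 × 111100 = 0.5555 m along the meridian.
E–W at 67.544°: 5e-06° × 111100 × cos 67.544° = 5e-06 × 111100 × 0.3820 ≈ 0.212186 m.
Combining orthogonally: (0.5555² + 0.212186²)^½ ≈ 0.594646 m.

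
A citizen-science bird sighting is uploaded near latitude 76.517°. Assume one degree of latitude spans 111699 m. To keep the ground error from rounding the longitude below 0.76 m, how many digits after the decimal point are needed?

5

At 76.517° one degree of longitude covers 111699 × cos 76.517° ≈ 111699 × 0.2332 ≈ 26043.4 m.
N decimal places → at most half a unit in the last place, 0.5 × 10⁻ᴺ° = 26043.4/2 × 10⁻ᴺ m.
Setting 13021.7 × 10⁻ᴺ ≤ 0.76 gives 10ᴺ ≥ 1.713e+04, i.e. N ≥ 4.23.
N = 4 would give 1.3 m (too coarse); N = 5 gives 0.13 m ≤ 0.76 m.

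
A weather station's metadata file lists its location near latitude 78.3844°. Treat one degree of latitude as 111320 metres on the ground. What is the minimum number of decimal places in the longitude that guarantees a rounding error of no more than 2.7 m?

4

At 78.3844° one degree of longitude covers 111320 × cos 78.3844° ≈ 111320 × 0.2013 ≈ 22413.7 m.
With N decimal places the half-ulp bound is 0.5·10⁻ᴺ°, or 0.5·10⁻ᴺ × 22413.7 m on the ground.
Need 0.5 × 22413.7 × 10⁻ᴺ ≤ 2.7 → 10⁻ᴺ ≤ 2.409e-04, so N ≥ 3.62.
At 3 places the error can reach 11.2 m, but 4 places keeps it to 1.12 m.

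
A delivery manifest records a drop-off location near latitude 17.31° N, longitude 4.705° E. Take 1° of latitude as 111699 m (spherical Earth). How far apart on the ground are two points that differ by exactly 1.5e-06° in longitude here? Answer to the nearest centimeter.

At 17.31° a degree of longitude is 111699 × cos 17.31° ≈ 106640 m, so 1.5e-06° corresponds to 0.15996 m.
That is 0.15996 m = 15.996 cm.

16 centimeters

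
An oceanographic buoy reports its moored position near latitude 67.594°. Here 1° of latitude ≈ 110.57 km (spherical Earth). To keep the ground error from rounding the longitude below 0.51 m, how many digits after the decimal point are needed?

At 67.594° one degree of longitude covers 110570 × cos 67.594° ≈ 110570 × 0.3812 ≈ 42145.7 m.
With N decimal places the half-ulp bound is 0.5·10⁻ᴺ°, or 0.5·10⁻ᴺ × 42145.7 m on the ground.
Setting 21072.8 × 10⁻ᴺ ≤ 0.51 gives 10ᴺ ≥ 4.132e+04, i.e. N ≥ 4.62.
N = 4 would give 2.11 m (too coarse); N = 5 gives 0.211 m ≤ 0.51 m.

5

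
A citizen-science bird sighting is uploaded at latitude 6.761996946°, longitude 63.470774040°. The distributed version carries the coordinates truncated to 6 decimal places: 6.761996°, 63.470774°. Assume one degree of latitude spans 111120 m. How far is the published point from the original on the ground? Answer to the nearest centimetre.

The latitude changed by +0.000000946° and the longitude by +0.000000040°.
N–S: 0.000000946° × 111120 m/° = 0.10512 m.
E–W at 6.762°: 0.000000040° × 111120 × cos 6.762° = 0.000000040 × 111120 × 0.9930 ≈ 0.00441388 m.
Combined displacement = (0.10512² + 0.00441388²)^½ ≈ 0.105212 m.
That is 0.105212 m = 10.521 cm.

11 centimetres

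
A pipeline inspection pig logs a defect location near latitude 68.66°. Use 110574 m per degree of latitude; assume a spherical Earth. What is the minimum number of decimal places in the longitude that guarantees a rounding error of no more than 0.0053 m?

7 decimal places

At 68.66° one degree of longitude covers 110574 × cos 68.66° ≈ 110574 × 0.3639 ≈ 40238.1 m.
N decimal places → at most half a unit in the last place, 0.5 × 10⁻ᴺ° = 40238.1/2 × 10⁻ᴺ m.
Setting 20119 × 10⁻ᴺ ≤ 0.0053 gives 10ᴺ ≥ 3.796e+06, i.e. N ≥ 6.58.
At 6 places the error can reach 0.0201 m, but 7 places keeps it to 0.00201 m.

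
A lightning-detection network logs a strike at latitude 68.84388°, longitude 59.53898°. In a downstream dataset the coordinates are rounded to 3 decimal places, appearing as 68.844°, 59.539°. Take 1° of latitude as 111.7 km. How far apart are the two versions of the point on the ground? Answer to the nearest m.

Δlat = 68.84388 − 68.844 = -0.00012°; Δlon = 59.53898 − 59.539 = -0.00002°.
N–S: -0.00012° × 111700 m/° = -13.404 m.
East–west at this latitude: -0.00002° × 111700 × cos 68.844° ≈ -0.00002 × 40313.5 = -0.80627 m.
Hypotenuse of the two orthogonal shifts: √(13.404² + 0.80627²) = 13.4282 m.

13 m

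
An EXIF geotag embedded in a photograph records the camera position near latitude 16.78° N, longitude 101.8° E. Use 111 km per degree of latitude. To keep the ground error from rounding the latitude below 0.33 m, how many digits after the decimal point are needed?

One degree of latitude covers 111000 m.
Rounding to N decimal places gives at most 0.5 × 10⁻ᴺ degrees of error, i.e. 0.5 × 10⁻ᴺ × 111000 m.
Setting 55500 × 10⁻ᴺ ≤ 0.33 gives 10ᴺ ≥ 1.682e+05, i.e. N ≥ 5.23.
So 6 decimal places suffice (0.0555 m); 5 would allow up to 0.555 m.

6 decimal places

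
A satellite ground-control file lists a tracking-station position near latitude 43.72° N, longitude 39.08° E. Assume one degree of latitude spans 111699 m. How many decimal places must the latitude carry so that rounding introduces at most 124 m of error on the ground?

One degree of latitude covers 111699 m.
With N decimal places the half-ulp bound is 0.5·10⁻ᴺ°, or 0.5·10⁻ᴺ × 111699 m on the ground.
Setting 55849.5 × 10⁻ᴺ ≤ 124 gives 10ᴺ ≥ 450.4, i.e. N ≥ 2.65.
At 2 places the error can reach 558 m, but 3 places keeps it to 55.8 m.

3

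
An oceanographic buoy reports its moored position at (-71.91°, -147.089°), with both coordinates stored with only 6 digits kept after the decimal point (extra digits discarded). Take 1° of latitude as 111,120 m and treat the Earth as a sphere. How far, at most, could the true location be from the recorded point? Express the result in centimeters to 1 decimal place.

Truncating at 6 decimal places can drop up to a full unit in the last place, so each coordinate may be off by as much as 1e-06°.
N–S: 1e-06° × 111120 m/° = 0.11112 m.
Longitude error → 1e-06 × 111120 × cos 71.91° = 1e-06 × 111120 × 0.3105 ≈ 0.0345039 m.
The two errors are perpendicular, so the maximum displacement is √(0.11112² + 0.0345039²) ≈ 0.116354 m.
That is 0.116354 m = 11.635 cm.

11.6 centimeters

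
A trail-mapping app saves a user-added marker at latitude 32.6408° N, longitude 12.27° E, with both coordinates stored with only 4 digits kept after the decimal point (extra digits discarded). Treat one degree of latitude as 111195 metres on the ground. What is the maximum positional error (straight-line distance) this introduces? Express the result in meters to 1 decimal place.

Truncating at 4 decimal places can drop up to a full unit in the last place, so each coordinate may be off by as much as 0.0001°.
N–S: 0.0001° × 111195 m/° = 11.1195 m.
E–W at 32.6408°: 0.0001° × 111195 × cos 32.6408° = 0.0001 × 111195 × 0.8421 ≈ 9.36338 m.
The two errors are perpendicular, so the maximum displacement is √(11.1195² + 9.36338²) ≈ 14.5367 m.

14.5 meters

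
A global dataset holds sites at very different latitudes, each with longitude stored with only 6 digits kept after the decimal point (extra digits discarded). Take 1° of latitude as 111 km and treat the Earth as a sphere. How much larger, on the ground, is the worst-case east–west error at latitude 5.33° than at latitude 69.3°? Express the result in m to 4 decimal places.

Truncating at 6 decimal places can drop up to a full unit in the last place, so the longitude may be off by as much as 1e-06°.
At 5.33°: 1e-06° × 111000 × cos 5.33° = 1e-06 × 111000 × 0.9957 ≈ 0.11052 m.
Error at 69.3° = 1e-06° × 111000 × cos 69.3° ≈ 0.111 × 0.3535 = 0.039236 m.
Difference: 0.11052 − 0.039236 = 0.071284 m.

0.0713 m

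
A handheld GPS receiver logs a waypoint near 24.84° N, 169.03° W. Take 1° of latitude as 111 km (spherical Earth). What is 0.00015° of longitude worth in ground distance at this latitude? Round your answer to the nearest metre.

0.00015° of longitude at 24.84° is 0.00015 × 111000 × cos 24.84° ≈ 0.00015 × 100731 = 15.1096 m.

15 metres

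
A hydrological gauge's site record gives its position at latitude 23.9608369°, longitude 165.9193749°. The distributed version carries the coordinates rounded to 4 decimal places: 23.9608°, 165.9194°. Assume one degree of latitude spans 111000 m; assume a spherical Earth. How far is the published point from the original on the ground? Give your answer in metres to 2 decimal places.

The latitude changed by +0.0000369° and the longitude by -0.0000251°.
North–south shift: 0.0000369 × 111000 = 4.0959 m.
East–west at this latitude: -0.0000251° × 111000 × cos 23.9608° ≈ -0.0000251 × 101434 = -2.546 m.
Hypotenuse of the two orthogonal shifts: √(4.0959² + 2.546²) = 4.82271 m.

4.82 metres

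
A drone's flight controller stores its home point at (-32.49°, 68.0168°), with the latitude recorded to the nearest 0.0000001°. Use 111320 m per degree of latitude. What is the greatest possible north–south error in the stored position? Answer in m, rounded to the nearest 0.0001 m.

0.0056 m

Rounding to 7 decimal places leaves the latitude within ±5e-08° of the true value.
North–south distance: 5e-08° × 111320 m/° = 0.005566 m.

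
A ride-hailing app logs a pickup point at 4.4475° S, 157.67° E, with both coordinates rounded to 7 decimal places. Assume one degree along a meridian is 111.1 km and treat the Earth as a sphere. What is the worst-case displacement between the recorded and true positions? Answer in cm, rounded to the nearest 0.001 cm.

Rounding to 7 decimal places leaves each coordinate within ±5e-08° of the true value.
Latitude error → 5e-08 × 111100 = 0.005555 m along the meridian.
East–west component at 4.4475°: 5e-08° × 111100 × cos 4.4475° ≈ 5e-08 × 110765 ≈ 0.00553827 m.
Worst case both components are at the extreme and orthogonal: √(0.005555² + 0.00553827²) ≈ 0.00784414 m.
That is 0.00784414 m = 0.78441 cm.

0.784 cm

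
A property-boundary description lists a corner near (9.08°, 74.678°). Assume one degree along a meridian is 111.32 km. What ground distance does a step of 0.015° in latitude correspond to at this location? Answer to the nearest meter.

1670 meters

0.015° × 111320 m/° = 1669.8 m.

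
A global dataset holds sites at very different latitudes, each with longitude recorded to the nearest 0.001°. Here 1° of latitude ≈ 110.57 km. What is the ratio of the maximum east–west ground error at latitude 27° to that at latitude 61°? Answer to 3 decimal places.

Rounding to 3 decimal places leaves the longitude within ±0.0005° of the true value.
Error at 27° = 0.0005° × 110570 × cos 27° ≈ 55.285 × 0.8910 = 49.259 m.
At 61°: 0.0005° × 110570 × cos 61° = 0.0005 × 110570 × 0.4848 ≈ 26.803 m.
Ratio: 49.259 / 26.803 = cos 27° / cos 61° ≈ 1.8378.

1.838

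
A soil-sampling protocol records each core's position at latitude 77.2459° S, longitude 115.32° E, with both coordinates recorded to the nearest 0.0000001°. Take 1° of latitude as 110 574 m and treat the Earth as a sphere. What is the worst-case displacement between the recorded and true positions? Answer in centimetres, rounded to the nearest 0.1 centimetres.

Rounding to 7 decimal places leaves each coordinate within ±5e-08° of the true value.
North–south component: 5e-08° × 110574 = 0.0055287 m.
East–west component at 77.2459°: 5e-08° × 110574 × cos 77.2459° ≈ 5e-08 × 24411.1 ≈ 0.00122056 m.
Worst case both components are at the extreme and orthogonal: √(0.0055287² + 0.00122056²) ≈ 0.00566183 m.
That is 0.00566183 m = 0.56618 cm.

0.6 centimetres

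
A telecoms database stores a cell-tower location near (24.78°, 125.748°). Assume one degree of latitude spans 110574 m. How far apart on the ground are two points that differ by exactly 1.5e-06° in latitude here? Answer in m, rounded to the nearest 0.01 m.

0.17 m

1.5e-06° × 110574 m/° = 0.165861 m.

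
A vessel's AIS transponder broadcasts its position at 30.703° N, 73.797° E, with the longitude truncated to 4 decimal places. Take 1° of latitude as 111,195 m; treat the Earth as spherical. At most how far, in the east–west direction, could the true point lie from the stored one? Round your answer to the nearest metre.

10 metres

Truncating at 4 decimal places can drop up to a full unit in the last place, so the longitude may be off by as much as 0.0001°.
One degree of longitude at 30.703° is 111195 × cos 30.703° ≈ 111195 × 0.8598 = 95608.3 m.
So at most 0.0001° × 95608.3 ≈ 9.56083 m east–west.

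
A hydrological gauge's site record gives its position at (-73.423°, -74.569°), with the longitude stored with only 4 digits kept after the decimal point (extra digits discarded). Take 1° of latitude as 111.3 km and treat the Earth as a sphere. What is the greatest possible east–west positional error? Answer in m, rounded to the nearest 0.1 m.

Truncating at 4 decimal places can drop up to a full unit in the last place, so the longitude may be off by as much as 0.0001°.
Parallels shrink by cos φ, so at 73.423° a degree of longitude is 111300 × 0.2853 ≈ 31754.3 m.
East–west error: 0.0001° × 31754.3 m/° ≈ 3.17543 m.

3.2 m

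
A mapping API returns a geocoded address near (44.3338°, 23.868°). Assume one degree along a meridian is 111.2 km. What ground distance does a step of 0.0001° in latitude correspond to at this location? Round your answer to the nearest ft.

36 ft

Along a meridian 0.0001° is 0.0001 × 111200 = 11.12 m.
In feet: 11.12 m ÷ 0.3048 ≈ 36.483 ft.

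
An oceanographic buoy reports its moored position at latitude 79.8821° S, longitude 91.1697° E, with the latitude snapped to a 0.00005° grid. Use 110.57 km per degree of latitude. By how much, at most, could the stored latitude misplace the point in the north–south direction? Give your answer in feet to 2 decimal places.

9.07 feet

With a 0.00005° grid the true value lies within half a step, ±0.00005°/2 = ±2.5e-05°, of the stored one.
So the N–S error is at most 2.5e-05 × 110570 = 2.76425 m.
In feet: 2.76425 m ÷ 0.3048 ≈ 9.0691 ft.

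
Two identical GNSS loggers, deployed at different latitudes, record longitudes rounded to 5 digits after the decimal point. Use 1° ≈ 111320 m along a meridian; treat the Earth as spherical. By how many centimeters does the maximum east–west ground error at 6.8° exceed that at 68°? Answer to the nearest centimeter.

34 centimeters

Rounding to 5 decimal places leaves the longitude within ±5e-06° of the true value.
Error at 6.8° = 5e-06° × 111320 × cos 6.8° ≈ 0.5566 × 0.9930 = 0.55268 m.
At 68°: 5e-06° × 111320 × cos 68° = 5e-06 × 111320 × 0.3746 ≈ 0.20851 m.
Difference: 0.55268 − 0.20851 = 0.34418 m.
That is 0.344179 m = 34.418 cm.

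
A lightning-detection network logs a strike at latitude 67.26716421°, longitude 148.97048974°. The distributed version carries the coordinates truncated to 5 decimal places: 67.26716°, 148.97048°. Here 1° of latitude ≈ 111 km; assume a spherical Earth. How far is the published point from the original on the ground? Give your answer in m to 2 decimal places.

The latitude changed by +0.00000421° and the longitude by +0.00000974°.
N–S: 0.00000421° × 111000 m/° = 0.46731 m.
E–W at 67.2672°: 0.00000974° × 111000 × cos 67.2672° = 0.00000974 × 111000 × 0.3864 ≈ 0.41779 m.
Combined displacement = (0.46731² + 0.41779²)^½ ≈ 0.626839 m.

0.63 m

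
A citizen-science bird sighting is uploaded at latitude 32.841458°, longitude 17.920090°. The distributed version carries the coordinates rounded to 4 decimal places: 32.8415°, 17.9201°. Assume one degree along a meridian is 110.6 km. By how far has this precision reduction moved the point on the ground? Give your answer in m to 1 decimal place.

Δlat = 32.841458 − 32.8415 = -0.000042°; Δlon = 17.920090 − 17.9201 = -0.000010°.
N–S: -0.000042° × 110600 m/° = -4.6452 m.
East–west at this latitude: -0.000010° × 110600 × cos 32.8415° ≈ -0.000010 × 92923.2 = -0.929232 m.
Distance: √(4.6452² + 0.929232²) ≈ 4.73723 m.

4.7 m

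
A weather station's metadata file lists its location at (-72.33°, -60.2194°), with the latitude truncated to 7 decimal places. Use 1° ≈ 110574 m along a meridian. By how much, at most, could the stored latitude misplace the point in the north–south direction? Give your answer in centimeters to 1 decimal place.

1.1 centimeters

Truncating at 7 decimal places can drop up to a full unit in the last place, so the latitude may be off by as much as 1e-07°.
Along the meridian that is 1e-07° × 110574 m/° = 0.0110574 m.
That is 0.0110574 m = 1.1057 cm.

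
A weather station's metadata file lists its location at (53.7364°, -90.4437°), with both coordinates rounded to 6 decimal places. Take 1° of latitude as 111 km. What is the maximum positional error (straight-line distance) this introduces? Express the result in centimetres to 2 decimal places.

6.45 centimetres

Rounding to 6 decimal places leaves each coordinate within ±5e-07° of the true value.
North–south component: 5e-07° × 111000 = 0.0555 m.
Longitude error → 5e-07 × 111000 × cos 53.7364° = 5e-07 × 111000 × 0.5915 ≈ 0.0328283 m.
Worst case both components are at the extreme and orthogonal: √(0.0555² + 0.0328283²) ≈ 0.0644822 m.
That is 0.0644822 m = 6.4482 cm.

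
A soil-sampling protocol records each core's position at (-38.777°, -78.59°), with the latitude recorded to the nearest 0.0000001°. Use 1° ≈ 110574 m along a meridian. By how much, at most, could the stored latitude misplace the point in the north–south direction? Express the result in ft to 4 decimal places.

Rounding to 7 decimal places leaves the latitude within ±5e-08° of the true value.
Along the meridian that is 5e-08° × 110574 m/° = 0.0055287 m.
In feet: 0.0055287 m ÷ 0.3048 ≈ 0.018139 ft.

0.0181 ft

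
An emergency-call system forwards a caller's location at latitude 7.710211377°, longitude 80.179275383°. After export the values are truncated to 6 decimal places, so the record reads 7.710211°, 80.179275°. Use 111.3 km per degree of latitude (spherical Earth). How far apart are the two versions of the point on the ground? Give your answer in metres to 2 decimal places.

0.06 metres

The latitude changed by +0.000000377° and the longitude by +0.000000383°.
N–S: 0.000000377° × 111300 m/° = 0.0419601 m.
E–W at 7.71021°: 0.000000383° × 111300 × cos 7.71021° = 0.000000383 × 111300 × 0.9910 ≈ 0.0422425 m.
Hypotenuse of the two orthogonal shifts: √(0.0419601² + 0.0422425²) = 0.0595406 m.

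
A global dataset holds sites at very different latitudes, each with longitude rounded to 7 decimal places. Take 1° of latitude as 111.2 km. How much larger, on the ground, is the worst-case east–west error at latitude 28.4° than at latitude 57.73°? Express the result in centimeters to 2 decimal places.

0.19 centimeters

Rounding to 7 decimal places leaves the longitude within ±5e-08° of the true value.
Error at 28.4° = 5e-08° × 111200 × cos 28.4° ≈ 0.00556 × 0.8796 = 0.0048908 m.
At 57.73°: 5e-08° × 111200 × cos 57.73° = 5e-08 × 111200 × 0.5339 ≈ 0.0029685 m.
So the lower-latitude error exceeds the higher by 0.0048908 − 0.0029685 = 0.0019223 m.
That is 0.00192231 m = 0.19223 cm.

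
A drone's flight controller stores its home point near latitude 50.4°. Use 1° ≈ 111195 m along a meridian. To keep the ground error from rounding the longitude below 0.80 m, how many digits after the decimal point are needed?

5

At 50.4° one degree of longitude covers 111195 × cos 50.4° ≈ 111195 × 0.6374 ≈ 70878.4 m.
Rounding to N decimal places gives at most 0.5 × 10⁻ᴺ degrees of error, i.e. 0.5 × 10⁻ᴺ × 70878.4 m.
Setting 35439.2 × 10⁻ᴺ ≤ 0.80 gives 10ᴺ ≥ 4.43e+04, i.e. N ≥ 4.65.
N = 4 would give 3.54 m (too coarse); N = 5 gives 0.354 m ≤ 0.80 m.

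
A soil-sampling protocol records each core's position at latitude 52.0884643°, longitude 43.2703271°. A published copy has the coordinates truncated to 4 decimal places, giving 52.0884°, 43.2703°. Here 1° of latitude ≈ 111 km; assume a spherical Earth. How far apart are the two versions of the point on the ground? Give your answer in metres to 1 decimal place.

7.4 metres

The latitude changed by +0.0000643° and the longitude by +0.0000271°.
North–south shift: 0.0000643 × 111000 = 7.1373 m.
East–west at this latitude: 0.0000271° × 111000 × cos 52.0884° ≈ 0.0000271 × 68203.4 = 1.84831 m.
Hypotenuse of the two orthogonal shifts: √(7.1373² + 1.84831²) = 7.37274 m.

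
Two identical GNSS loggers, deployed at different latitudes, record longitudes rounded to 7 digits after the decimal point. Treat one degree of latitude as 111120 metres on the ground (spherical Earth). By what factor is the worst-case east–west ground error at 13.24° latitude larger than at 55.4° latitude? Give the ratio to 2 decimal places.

Rounding to 7 decimal places leaves the longitude within ±5e-08° of the true value.
Error at 13.24° = 5e-08° × 111120 × cos 13.24° ≈ 0.005556 × 0.9734 = 0.0054083 m.
Error at 55.4° = 5e-08° × 111120 × cos 55.4° ≈ 0.005556 × 0.5678 = 0.0031549 m.
The ratio reduces to cos 13.24° / cos 55.4° = 0.9734/0.5678 ≈ 1.7142.

1.71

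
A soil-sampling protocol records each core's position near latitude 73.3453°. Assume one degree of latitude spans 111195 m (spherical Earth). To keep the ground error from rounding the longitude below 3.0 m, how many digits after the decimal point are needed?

4 decimal places

At 73.3453° one degree of longitude covers 111195 × cos 73.3453° ≈ 111195 × 0.2866 ≈ 31868.8 m.
Rounding to N decimal places gives at most 0.5 × 10⁻ᴺ degrees of error, i.e. 0.5 × 10⁻ᴺ × 31868.8 m.
Need 0.5 × 31868.8 × 10⁻ᴺ ≤ 3.0 → 10⁻ᴺ ≤ 1.883e-04, so N ≥ 3.73.
At 3 places the error can reach 15.9 m, but 4 places keeps it to 1.59 m.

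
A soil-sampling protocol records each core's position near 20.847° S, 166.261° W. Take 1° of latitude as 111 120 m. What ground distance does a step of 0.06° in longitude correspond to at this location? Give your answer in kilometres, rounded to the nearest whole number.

One degree of longitude here spans 111120 × cos 20.847° = 111120 × 0.9345 ≈ 103845 m; 0.06° of that is 6230.73 m.
That is 6230.73 m = 6.2307 km.

6 kilometres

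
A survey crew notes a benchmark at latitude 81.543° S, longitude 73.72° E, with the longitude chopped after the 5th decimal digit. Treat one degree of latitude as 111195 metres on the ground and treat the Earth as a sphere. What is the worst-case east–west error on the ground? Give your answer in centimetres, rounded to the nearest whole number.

16 centimetres

Truncating at 5 decimal places can drop up to a full unit in the last place, so the longitude may be off by as much as 1e-05°.
One degree of longitude at 81.543° is 111195 × cos 81.543° ≈ 111195 × 0.1471 = 16353.1 m.
Maximum E–W displacement: 1e-05 × 16353.1 = 0.163531 m.
That is 0.163531 m = 16.353 cm.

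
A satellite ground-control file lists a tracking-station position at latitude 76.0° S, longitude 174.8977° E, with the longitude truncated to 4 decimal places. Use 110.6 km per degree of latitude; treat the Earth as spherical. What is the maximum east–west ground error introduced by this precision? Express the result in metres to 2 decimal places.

2.68 metres

Truncating at 4 decimal places can drop up to a full unit in the last place, so the longitude may be off by as much as 0.0001°.
One degree of longitude at 76° is 110600 × cos 76° ≈ 110600 × 0.2419 = 26756.6 m.
East–west error: 0.0001° × 26756.6 m/° ≈ 2.67566 m.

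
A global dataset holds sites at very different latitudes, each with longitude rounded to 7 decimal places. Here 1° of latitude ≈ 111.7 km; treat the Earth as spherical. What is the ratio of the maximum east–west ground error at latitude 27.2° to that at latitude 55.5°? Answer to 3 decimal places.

1.570

Rounding to 7 decimal places leaves the longitude within ±5e-08° of the true value.
At 27.2°: 5e-08° × 111700 × cos 27.2° = 5e-08 × 111700 × 0.8894 ≈ 0.0049674 m.
At 55.5°: 5e-08° × 111700 × cos 55.5° = 5e-08 × 111700 × 0.5664 ≈ 0.0031634 m.
Ratio: 0.0049674 / 0.0031634 = cos 27.2° / cos 55.5° ≈ 1.5703.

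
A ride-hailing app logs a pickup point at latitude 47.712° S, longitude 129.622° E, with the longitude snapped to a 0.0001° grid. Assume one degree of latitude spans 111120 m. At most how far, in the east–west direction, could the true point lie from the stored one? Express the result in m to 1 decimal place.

3.7 m

With a 0.0001° grid the true value lies within half a step, ±0.0001°/2 = ±5e-05°, of the stored one.
At latitude 47.712° a degree of longitude spans 111120 m × cos 47.712° = 111120 × 0.6729 ≈ 74767.9 m.
Maximum E–W displacement: 5e-05 × 74767.9 = 3.7384 m.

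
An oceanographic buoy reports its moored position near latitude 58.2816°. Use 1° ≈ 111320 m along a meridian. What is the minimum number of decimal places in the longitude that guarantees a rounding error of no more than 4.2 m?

At 58.2816° one degree of longitude covers 111320 × cos 58.2816° ≈ 111320 × 0.5257 ≈ 58525.9 m.
With N decimal places the half-ulp bound is 0.5·10⁻ᴺ°, or 0.5·10⁻ᴺ × 58525.9 m on the ground.
Need 0.5 × 58525.9 × 10⁻ᴺ ≤ 4.2 → 10⁻ᴺ ≤ 1.435e-04, so N ≥ 3.84.
So 4 decimal places suffice (2.93 m); 3 would allow up to 29.3 m.

4 decimal places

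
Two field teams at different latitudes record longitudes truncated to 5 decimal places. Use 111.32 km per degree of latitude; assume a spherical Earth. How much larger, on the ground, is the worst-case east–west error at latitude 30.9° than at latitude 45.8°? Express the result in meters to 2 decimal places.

0.18 meters

Truncating at 5 decimal places can drop up to a full unit in the last place, so the longitude may be off by as much as 1e-05°.
At 30.9°: 1e-05° × 111320 × cos 30.9° = 1e-05 × 111320 × 0.8581 ≈ 0.9552 m.
At 45.8°: 1e-05° × 111320 × cos 45.8° = 1e-05 × 111320 × 0.6972 ≈ 0.77608 m.
So the lower-latitude error exceeds the higher by 0.9552 − 0.77608 = 0.17911 m.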